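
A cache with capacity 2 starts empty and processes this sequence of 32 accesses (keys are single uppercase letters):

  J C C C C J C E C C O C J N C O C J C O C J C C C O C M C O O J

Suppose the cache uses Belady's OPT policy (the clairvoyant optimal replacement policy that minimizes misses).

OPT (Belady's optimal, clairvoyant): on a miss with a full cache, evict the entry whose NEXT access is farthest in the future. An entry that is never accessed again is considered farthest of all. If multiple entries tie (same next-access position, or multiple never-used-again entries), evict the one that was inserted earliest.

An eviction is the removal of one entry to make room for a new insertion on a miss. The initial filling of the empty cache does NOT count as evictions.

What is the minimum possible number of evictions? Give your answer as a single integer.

OPT (Belady) simulation (capacity=2):
  1. access J: MISS. Cache: [J]
  2. access C: MISS. Cache: [J C]
  3. access C: HIT. Next use of C: step 4. Cache: [J C]
  4. access C: HIT. Next use of C: step 5. Cache: [J C]
  5. access C: HIT. Next use of C: step 7. Cache: [J C]
  6. access J: HIT. Next use of J: step 13. Cache: [J C]
  7. access C: HIT. Next use of C: step 9. Cache: [J C]
  8. access E: MISS, evict J (next use: step 13). Cache: [C E]
  9. access C: HIT. Next use of C: step 10. Cache: [C E]
  10. access C: HIT. Next use of C: step 12. Cache: [C E]
  11. access O: MISS, evict E (next use: never). Cache: [C O]
  12. access C: HIT. Next use of C: step 15. Cache: [C O]
  13. access J: MISS, evict O (next use: step 16). Cache: [C J]
  14. access N: MISS, evict J (next use: step 18). Cache: [C N]
  15. access C: HIT. Next use of C: step 17. Cache: [C N]
  16. access O: MISS, evict N (next use: never). Cache: [C O]
  17. access C: HIT. Next use of C: step 19. Cache: [C O]
  18. access J: MISS, evict O (next use: step 20). Cache: [C J]
  19. access C: HIT. Next use of C: step 21. Cache: [C J]
  20. access O: MISS, evict J (next use: step 22). Cache: [C O]
  21. access C: HIT. Next use of C: step 23. Cache: [C O]
  22. access J: MISS, evict O (next use: step 26). Cache: [C J]
  23. access C: HIT. Next use of C: step 24. Cache: [C J]
  24. access C: HIT. Next use of C: step 25. Cache: [C J]
  25. access C: HIT. Next use of C: step 27. Cache: [C J]
  26. access O: MISS, evict J (next use: step 32). Cache: [C O]
  27. access C: HIT. Next use of C: step 29. Cache: [C O]
  28. access M: MISS, evict O (next use: step 30). Cache: [C M]
  29. access C: HIT. Next use of C: never. Cache: [C M]
  30. access O: MISS, evict C (next use: never). Cache: [M O]
  31. access O: HIT. Next use of O: never. Cache: [M O]
  32. access J: MISS, evict M (next use: never). Cache: [O J]
Total: 18 hits, 14 misses, 12 evictions

Answer: 12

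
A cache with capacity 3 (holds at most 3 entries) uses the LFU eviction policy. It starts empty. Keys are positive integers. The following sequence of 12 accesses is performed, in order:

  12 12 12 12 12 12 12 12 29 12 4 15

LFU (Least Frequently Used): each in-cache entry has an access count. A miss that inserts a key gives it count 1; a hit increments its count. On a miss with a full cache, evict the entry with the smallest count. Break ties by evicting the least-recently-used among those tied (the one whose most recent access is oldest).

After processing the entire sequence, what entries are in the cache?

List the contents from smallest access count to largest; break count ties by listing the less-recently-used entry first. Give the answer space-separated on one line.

LFU simulation (capacity=3):
  1. access 12: MISS. Cache: [12(c=1)]
  2. access 12: HIT, count now 2. Cache: [12(c=2)]
  3. access 12: HIT, count now 3. Cache: [12(c=3)]
  4. access 12: HIT, count now 4. Cache: [12(c=4)]
  5. access 12: HIT, count now 5. Cache: [12(c=5)]
  6. access 12: HIT, count now 6. Cache: [12(c=6)]
  7. access 12: HIT, count now 7. Cache: [12(c=7)]
  8. access 12: HIT, count now 8. Cache: [12(c=8)]
  9. access 29: MISS. Cache: [29(c=1) 12(c=8)]
  10. access 12: HIT, count now 9. Cache: [29(c=1) 12(c=9)]
  11. access 4: MISS. Cache: [29(c=1) 4(c=1) 12(c=9)]
  12. access 15: MISS, evict 29(c=1). Cache: [4(c=1) 15(c=1) 12(c=9)]
Total: 8 hits, 4 misses, 1 evictions

Answer: 4 15 12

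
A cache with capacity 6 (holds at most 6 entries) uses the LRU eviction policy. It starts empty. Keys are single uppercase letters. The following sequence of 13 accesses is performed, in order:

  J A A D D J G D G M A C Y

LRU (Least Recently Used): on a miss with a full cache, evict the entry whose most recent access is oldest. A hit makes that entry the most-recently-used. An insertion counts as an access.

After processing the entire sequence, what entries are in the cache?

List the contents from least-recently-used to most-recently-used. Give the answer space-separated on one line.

LRU simulation (capacity=6):
  1. access J: MISS. Cache (LRU->MRU): [J]
  2. access A: MISS. Cache (LRU->MRU): [J A]
  3. access A: HIT. Cache (LRU->MRU): [J A]
  4. access D: MISS. Cache (LRU->MRU): [J A D]
  5. access D: HIT. Cache (LRU->MRU): [J A D]
  6. access J: HIT. Cache (LRU->MRU): [A D J]
  7. access G: MISS. Cache (LRU->MRU): [A D J G]
  8. access D: HIT. Cache (LRU->MRU): [A J G D]
  9. access G: HIT. Cache (LRU->MRU): [A J D G]
  10. access M: MISS. Cache (LRU->MRU): [A J D G M]
  11. access A: HIT. Cache (LRU->MRU): [J D G M A]
  12. access C: MISS. Cache (LRU->MRU): [J D G M A C]
  13. access Y: MISS, evict J. Cache (LRU->MRU): [D G M A C Y]
Total: 6 hits, 7 misses, 1 evictions

Answer: D G M A C Y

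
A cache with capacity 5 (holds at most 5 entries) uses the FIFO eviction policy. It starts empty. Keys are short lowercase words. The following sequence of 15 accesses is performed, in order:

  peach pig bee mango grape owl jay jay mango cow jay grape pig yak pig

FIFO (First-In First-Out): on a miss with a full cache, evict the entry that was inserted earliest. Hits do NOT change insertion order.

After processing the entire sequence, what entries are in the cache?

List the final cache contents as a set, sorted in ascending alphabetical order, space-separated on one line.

Answer: cow jay owl pig yak

Derivation:
FIFO simulation (capacity=5):
  1. access peach: MISS. Cache (old->new): [peach]
  2. access pig: MISS. Cache (old->new): [peach pig]
  3. access bee: MISS. Cache (old->new): [peach pig bee]
  4. access mango: MISS. Cache (old->new): [peach pig bee mango]
  5. access grape: MISS. Cache (old->new): [peach pig bee mango grape]
  6. access owl: MISS, evict peach. Cache (old->new): [pig bee mango grape owl]
  7. access jay: MISS, evict pig. Cache (old->new): [bee mango grape owl jay]
  8. access jay: HIT. Cache (old->new): [bee mango grape owl jay]
  9. access mango: HIT. Cache (old->new): [bee mango grape owl jay]
  10. access cow: MISS, evict bee. Cache (old->new): [mango grape owl jay cow]
  11. access jay: HIT. Cache (old->new): [mango grape owl jay cow]
  12. access grape: HIT. Cache (old->new): [mango grape owl jay cow]
  13. access pig: MISS, evict mango. Cache (old->new): [grape owl jay cow pig]
  14. access yak: MISS, evict grape. Cache (old->new): [owl jay cow pig yak]
  15. access pig: HIT. Cache (old->new): [owl jay cow pig yak]
Total: 5 hits, 10 misses, 5 evictions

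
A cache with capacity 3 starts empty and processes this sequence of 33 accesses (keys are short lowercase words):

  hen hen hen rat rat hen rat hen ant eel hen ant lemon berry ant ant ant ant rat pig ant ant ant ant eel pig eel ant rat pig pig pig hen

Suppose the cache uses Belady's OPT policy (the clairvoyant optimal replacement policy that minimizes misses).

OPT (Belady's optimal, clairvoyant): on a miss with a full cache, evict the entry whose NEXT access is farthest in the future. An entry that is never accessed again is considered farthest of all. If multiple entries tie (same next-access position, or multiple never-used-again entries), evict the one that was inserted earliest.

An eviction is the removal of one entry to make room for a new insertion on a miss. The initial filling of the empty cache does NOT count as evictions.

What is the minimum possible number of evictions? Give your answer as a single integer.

OPT (Belady) simulation (capacity=3):
  1. access hen: MISS. Cache: [hen]
  2. access hen: HIT. Next use of hen: step 3. Cache: [hen]
  3. access hen: HIT. Next use of hen: step 6. Cache: [hen]
  4. access rat: MISS. Cache: [hen rat]
  5. access rat: HIT. Next use of rat: step 7. Cache: [hen rat]
  6. access hen: HIT. Next use of hen: step 8. Cache: [hen rat]
  7. access rat: HIT. Next use of rat: step 19. Cache: [hen rat]
  8. access hen: HIT. Next use of hen: step 11. Cache: [hen rat]
  9. access ant: MISS. Cache: [hen rat ant]
  10. access eel: MISS, evict rat (next use: step 19). Cache: [hen ant eel]
  11. access hen: HIT. Next use of hen: step 33. Cache: [hen ant eel]
  12. access ant: HIT. Next use of ant: step 15. Cache: [hen ant eel]
  13. access lemon: MISS, evict hen (next use: step 33). Cache: [ant eel lemon]
  14. access berry: MISS, evict lemon (next use: never). Cache: [ant eel berry]
  15. access ant: HIT. Next use of ant: step 16. Cache: [ant eel berry]
  16. access ant: HIT. Next use of ant: step 17. Cache: [ant eel berry]
  17. access ant: HIT. Next use of ant: step 18. Cache: [ant eel berry]
  18. access ant: HIT. Next use of ant: step 21. Cache: [ant eel berry]
  19. access rat: MISS, evict berry (next use: never). Cache: [ant eel rat]
  20. access pig: MISS, evict rat (next use: step 29). Cache: [ant eel pig]
  21. access ant: HIT. Next use of ant: step 22. Cache: [ant eel pig]
  22. access ant: HIT. Next use of ant: step 23. Cache: [ant eel pig]
  23. access ant: HIT. Next use of ant: step 24. Cache: [ant eel pig]
  24. access ant: HIT. Next use of ant: step 28. Cache: [ant eel pig]
  25. access eel: HIT. Next use of eel: step 27. Cache: [ant eel pig]
  26. access pig: HIT. Next use of pig: step 30. Cache: [ant eel pig]
  27. access eel: HIT. Next use of eel: never. Cache: [ant eel pig]
  28. access ant: HIT. Next use of ant: never. Cache: [ant eel pig]
  29. access rat: MISS, evict ant (next use: never). Cache: [eel pig rat]
  30. access pig: HIT. Next use of pig: step 31. Cache: [eel pig rat]
  31. access pig: HIT. Next use of pig: step 32. Cache: [eel pig rat]
  32. access pig: HIT. Next use of pig: never. Cache: [eel pig rat]
  33. access hen: MISS, evict eel (next use: never). Cache: [pig rat hen]
Total: 23 hits, 10 misses, 7 evictions

Answer: 7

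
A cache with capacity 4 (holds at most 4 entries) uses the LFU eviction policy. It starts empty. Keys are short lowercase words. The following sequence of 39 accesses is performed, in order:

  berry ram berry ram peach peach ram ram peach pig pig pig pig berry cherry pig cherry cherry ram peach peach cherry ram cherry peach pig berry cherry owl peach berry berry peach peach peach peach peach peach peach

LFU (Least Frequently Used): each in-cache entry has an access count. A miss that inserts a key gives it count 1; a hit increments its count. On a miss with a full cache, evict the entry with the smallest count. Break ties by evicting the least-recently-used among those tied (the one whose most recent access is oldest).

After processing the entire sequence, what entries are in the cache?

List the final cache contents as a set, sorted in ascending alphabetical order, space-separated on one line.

LFU simulation (capacity=4):
  1. access berry: MISS. Cache: [berry(c=1)]
  2. access ram: MISS. Cache: [berry(c=1) ram(c=1)]
  3. access berry: HIT, count now 2. Cache: [ram(c=1) berry(c=2)]
  4. access ram: HIT, count now 2. Cache: [berry(c=2) ram(c=2)]
  5. access peach: MISS. Cache: [peach(c=1) berry(c=2) ram(c=2)]
  6. access peach: HIT, count now 2. Cache: [berry(c=2) ram(c=2) peach(c=2)]
  7. access ram: HIT, count now 3. Cache: [berry(c=2) peach(c=2) ram(c=3)]
  8. access ram: HIT, count now 4. Cache: [berry(c=2) peach(c=2) ram(c=4)]
  9. access peach: HIT, count now 3. Cache: [berry(c=2) peach(c=3) ram(c=4)]
  10. access pig: MISS. Cache: [pig(c=1) berry(c=2) peach(c=3) ram(c=4)]
  11. access pig: HIT, count now 2. Cache: [berry(c=2) pig(c=2) peach(c=3) ram(c=4)]
  12. access pig: HIT, count now 3. Cache: [berry(c=2) peach(c=3) pig(c=3) ram(c=4)]
  13. access pig: HIT, count now 4. Cache: [berry(c=2) peach(c=3) ram(c=4) pig(c=4)]
  14. access berry: HIT, count now 3. Cache: [peach(c=3) berry(c=3) ram(c=4) pig(c=4)]
  15. access cherry: MISS, evict peach(c=3). Cache: [cherry(c=1) berry(c=3) ram(c=4) pig(c=4)]
  16. access pig: HIT, count now 5. Cache: [cherry(c=1) berry(c=3) ram(c=4) pig(c=5)]
  17. access cherry: HIT, count now 2. Cache: [cherry(c=2) berry(c=3) ram(c=4) pig(c=5)]
  18. access cherry: HIT, count now 3. Cache: [berry(c=3) cherry(c=3) ram(c=4) pig(c=5)]
  19. access ram: HIT, count now 5. Cache: [berry(c=3) cherry(c=3) pig(c=5) ram(c=5)]
  20. access peach: MISS, evict berry(c=3). Cache: [peach(c=1) cherry(c=3) pig(c=5) ram(c=5)]
  21. access peach: HIT, count now 2. Cache: [peach(c=2) cherry(c=3) pig(c=5) ram(c=5)]
  22. access cherry: HIT, count now 4. Cache: [peach(c=2) cherry(c=4) pig(c=5) ram(c=5)]
  23. access ram: HIT, count now 6. Cache: [peach(c=2) cherry(c=4) pig(c=5) ram(c=6)]
  24. access cherry: HIT, count now 5. Cache: [peach(c=2) pig(c=5) cherry(c=5) ram(c=6)]
  25. access peach: HIT, count now 3. Cache: [peach(c=3) pig(c=5) cherry(c=5) ram(c=6)]
  26. access pig: HIT, count now 6. Cache: [peach(c=3) cherry(c=5) ram(c=6) pig(c=6)]
  27. access berry: MISS, evict peach(c=3). Cache: [berry(c=1) cherry(c=5) ram(c=6) pig(c=6)]
  28. access cherry: HIT, count now 6. Cache: [berry(c=1) ram(c=6) pig(c=6) cherry(c=6)]
  29. access owl: MISS, evict berry(c=1). Cache: [owl(c=1) ram(c=6) pig(c=6) cherry(c=6)]
  30. access peach: MISS, evict owl(c=1). Cache: [peach(c=1) ram(c=6) pig(c=6) cherry(c=6)]
  31. access berry: MISS, evict peach(c=1). Cache: [berry(c=1) ram(c=6) pig(c=6) cherry(c=6)]
  32. access berry: HIT, count now 2. Cache: [berry(c=2) ram(c=6) pig(c=6) cherry(c=6)]
  33. access peach: MISS, evict berry(c=2). Cache: [peach(c=1) ram(c=6) pig(c=6) cherry(c=6)]
  34. access peach: HIT, count now 2. Cache: [peach(c=2) ram(c=6) pig(c=6) cherry(c=6)]
  35. access peach: HIT, count now 3. Cache: [peach(c=3) ram(c=6) pig(c=6) cherry(c=6)]
  36. access peach: HIT, count now 4. Cache: [peach(c=4) ram(c=6) pig(c=6) cherry(c=6)]
  37. access peach: HIT, count now 5. Cache: [peach(c=5) ram(c=6) pig(c=6) cherry(c=6)]
  38. access peach: HIT, count now 6. Cache: [ram(c=6) pig(c=6) cherry(c=6) peach(c=6)]
  39. access peach: HIT, count now 7. Cache: [ram(c=6) pig(c=6) cherry(c=6) peach(c=7)]
Total: 28 hits, 11 misses, 7 evictions

Answer: cherry peach pig ram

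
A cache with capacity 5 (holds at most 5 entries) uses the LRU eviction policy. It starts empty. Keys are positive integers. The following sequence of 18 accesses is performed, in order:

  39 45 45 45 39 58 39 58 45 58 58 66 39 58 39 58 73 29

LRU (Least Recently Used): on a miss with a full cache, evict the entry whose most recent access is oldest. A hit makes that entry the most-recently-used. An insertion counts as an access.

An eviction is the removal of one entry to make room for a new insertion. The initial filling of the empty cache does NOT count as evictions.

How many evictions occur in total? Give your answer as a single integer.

LRU simulation (capacity=5):
  1. access 39: MISS. Cache (LRU->MRU): [39]
  2. access 45: MISS. Cache (LRU->MRU): [39 45]
  3. access 45: HIT. Cache (LRU->MRU): [39 45]
  4. access 45: HIT. Cache (LRU->MRU): [39 45]
  5. access 39: HIT. Cache (LRU->MRU): [45 39]
  6. access 58: MISS. Cache (LRU->MRU): [45 39 58]
  7. access 39: HIT. Cache (LRU->MRU): [45 58 39]
  8. access 58: HIT. Cache (LRU->MRU): [45 39 58]
  9. access 45: HIT. Cache (LRU->MRU): [39 58 45]
  10. access 58: HIT. Cache (LRU->MRU): [39 45 58]
  11. access 58: HIT. Cache (LRU->MRU): [39 45 58]
  12. access 66: MISS. Cache (LRU->MRU): [39 45 58 66]
  13. access 39: HIT. Cache (LRU->MRU): [45 58 66 39]
  14. access 58: HIT. Cache (LRU->MRU): [45 66 39 58]
  15. access 39: HIT. Cache (LRU->MRU): [45 66 58 39]
  16. access 58: HIT. Cache (LRU->MRU): [45 66 39 58]
  17. access 73: MISS. Cache (LRU->MRU): [45 66 39 58 73]
  18. access 29: MISS, evict 45. Cache (LRU->MRU): [66 39 58 73 29]
Total: 12 hits, 6 misses, 1 evictions

Answer: 1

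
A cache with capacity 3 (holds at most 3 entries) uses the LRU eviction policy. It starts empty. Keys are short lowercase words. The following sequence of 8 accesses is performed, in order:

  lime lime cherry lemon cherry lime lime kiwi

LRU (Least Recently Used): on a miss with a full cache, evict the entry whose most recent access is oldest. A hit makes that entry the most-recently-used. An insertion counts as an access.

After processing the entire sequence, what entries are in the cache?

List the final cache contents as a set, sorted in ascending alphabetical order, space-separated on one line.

LRU simulation (capacity=3):
  1. access lime: MISS. Cache (LRU->MRU): [lime]
  2. access lime: HIT. Cache (LRU->MRU): [lime]
  3. access cherry: MISS. Cache (LRU->MRU): [lime cherry]
  4. access lemon: MISS. Cache (LRU->MRU): [lime cherry lemon]
  5. access cherry: HIT. Cache (LRU->MRU): [lime lemon cherry]
  6. access lime: HIT. Cache (LRU->MRU): [lemon cherry lime]
  7. access lime: HIT. Cache (LRU->MRU): [lemon cherry lime]
  8. access kiwi: MISS, evict lemon. Cache (LRU->MRU): [cherry lime kiwi]
Total: 4 hits, 4 misses, 1 evictions

Answer: cherry kiwi lime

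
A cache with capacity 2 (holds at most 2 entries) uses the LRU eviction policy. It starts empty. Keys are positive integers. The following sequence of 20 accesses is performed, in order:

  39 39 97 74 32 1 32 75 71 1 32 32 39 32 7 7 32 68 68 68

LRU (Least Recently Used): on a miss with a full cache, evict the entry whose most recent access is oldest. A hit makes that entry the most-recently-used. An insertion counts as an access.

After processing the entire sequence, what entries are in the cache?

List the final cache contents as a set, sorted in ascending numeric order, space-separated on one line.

LRU simulation (capacity=2):
  1. access 39: MISS. Cache (LRU->MRU): [39]
  2. access 39: HIT. Cache (LRU->MRU): [39]
  3. access 97: MISS. Cache (LRU->MRU): [39 97]
  4. access 74: MISS, evict 39. Cache (LRU->MRU): [97 74]
  5. access 32: MISS, evict 97. Cache (LRU->MRU): [74 32]
  6. access 1: MISS, evict 74. Cache (LRU->MRU): [32 1]
  7. access 32: HIT. Cache (LRU->MRU): [1 32]
  8. access 75: MISS, evict 1. Cache (LRU->MRU): [32 75]
  9. access 71: MISS, evict 32. Cache (LRU->MRU): [75 71]
  10. access 1: MISS, evict 75. Cache (LRU->MRU): [71 1]
  11. access 32: MISS, evict 71. Cache (LRU->MRU): [1 32]
  12. access 32: HIT. Cache (LRU->MRU): [1 32]
  13. access 39: MISS, evict 1. Cache (LRU->MRU): [32 39]
  14. access 32: HIT. Cache (LRU->MRU): [39 32]
  15. access 7: MISS, evict 39. Cache (LRU->MRU): [32 7]
  16. access 7: HIT. Cache (LRU->MRU): [32 7]
  17. access 32: HIT. Cache (LRU->MRU): [7 32]
  18. access 68: MISS, evict 7. Cache (LRU->MRU): [32 68]
  19. access 68: HIT. Cache (LRU->MRU): [32 68]
  20. access 68: HIT. Cache (LRU->MRU): [32 68]
Total: 8 hits, 12 misses, 10 evictions

Answer: 32 68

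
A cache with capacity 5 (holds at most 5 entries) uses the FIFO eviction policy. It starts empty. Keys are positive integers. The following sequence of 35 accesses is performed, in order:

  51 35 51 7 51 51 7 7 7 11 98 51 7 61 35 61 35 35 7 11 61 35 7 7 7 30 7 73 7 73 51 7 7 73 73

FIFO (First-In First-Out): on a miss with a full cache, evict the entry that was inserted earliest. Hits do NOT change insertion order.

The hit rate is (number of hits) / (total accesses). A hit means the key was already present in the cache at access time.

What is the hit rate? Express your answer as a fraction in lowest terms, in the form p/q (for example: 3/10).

Answer: 5/7

Derivation:
FIFO simulation (capacity=5):
  1. access 51: MISS. Cache (old->new): [51]
  2. access 35: MISS. Cache (old->new): [51 35]
  3. access 51: HIT. Cache (old->new): [51 35]
  4. access 7: MISS. Cache (old->new): [51 35 7]
  5. access 51: HIT. Cache (old->new): [51 35 7]
  6. access 51: HIT. Cache (old->new): [51 35 7]
  7. access 7: HIT. Cache (old->new): [51 35 7]
  8. access 7: HIT. Cache (old->new): [51 35 7]
  9. access 7: HIT. Cache (old->new): [51 35 7]
  10. access 11: MISS. Cache (old->new): [51 35 7 11]
  11. access 98: MISS. Cache (old->new): [51 35 7 11 98]
  12. access 51: HIT. Cache (old->new): [51 35 7 11 98]
  13. access 7: HIT. Cache (old->new): [51 35 7 11 98]
  14. access 61: MISS, evict 51. Cache (old->new): [35 7 11 98 61]
  15. access 35: HIT. Cache (old->new): [35 7 11 98 61]
  16. access 61: HIT. Cache (old->new): [35 7 11 98 61]
  17. access 35: HIT. Cache (old->new): [35 7 11 98 61]
  18. access 35: HIT. Cache (old->new): [35 7 11 98 61]
  19. access 7: HIT. Cache (old->new): [35 7 11 98 61]
  20. access 11: HIT. Cache (old->new): [35 7 11 98 61]
  21. access 61: HIT. Cache (old->new): [35 7 11 98 61]
  22. access 35: HIT. Cache (old->new): [35 7 11 98 61]
  23. access 7: HIT. Cache (old->new): [35 7 11 98 61]
  24. access 7: HIT. Cache (old->new): [35 7 11 98 61]
  25. access 7: HIT. Cache (old->new): [35 7 11 98 61]
  26. access 30: MISS, evict 35. Cache (old->new): [7 11 98 61 30]
  27. access 7: HIT. Cache (old->new): [7 11 98 61 30]
  28. access 73: MISS, evict 7. Cache (old->new): [11 98 61 30 73]
  29. access 7: MISS, evict 11. Cache (old->new): [98 61 30 73 7]
  30. access 73: HIT. Cache (old->new): [98 61 30 73 7]
  31. access 51: MISS, evict 98. Cache (old->new): [61 30 73 7 51]
  32. access 7: HIT. Cache (old->new): [61 30 73 7 51]
  33. access 7: HIT. Cache (old->new): [61 30 73 7 51]
  34. access 73: HIT. Cache (old->new): [61 30 73 7 51]
  35. access 73: HIT. Cache (old->new): [61 30 73 7 51]
Total: 25 hits, 10 misses, 5 evictions

Hit rate = 25/35 = 5/7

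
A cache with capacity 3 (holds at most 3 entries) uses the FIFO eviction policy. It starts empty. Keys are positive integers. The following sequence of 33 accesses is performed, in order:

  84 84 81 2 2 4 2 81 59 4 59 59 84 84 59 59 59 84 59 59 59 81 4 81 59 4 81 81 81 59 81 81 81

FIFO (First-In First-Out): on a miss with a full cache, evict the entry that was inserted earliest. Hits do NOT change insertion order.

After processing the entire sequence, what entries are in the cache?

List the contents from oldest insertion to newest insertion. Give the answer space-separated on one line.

FIFO simulation (capacity=3):
  1. access 84: MISS. Cache (old->new): [84]
  2. access 84: HIT. Cache (old->new): [84]
  3. access 81: MISS. Cache (old->new): [84 81]
  4. access 2: MISS. Cache (old->new): [84 81 2]
  5. access 2: HIT. Cache (old->new): [84 81 2]
  6. access 4: MISS, evict 84. Cache (old->new): [81 2 4]
  7. access 2: HIT. Cache (old->new): [81 2 4]
  8. access 81: HIT. Cache (old->new): [81 2 4]
  9. access 59: MISS, evict 81. Cache (old->new): [2 4 59]
  10. access 4: HIT. Cache (old->new): [2 4 59]
  11. access 59: HIT. Cache (old->new): [2 4 59]
  12. access 59: HIT. Cache (old->new): [2 4 59]
  13. access 84: MISS, evict 2. Cache (old->new): [4 59 84]
  14. access 84: HIT. Cache (old->new): [4 59 84]
  15. access 59: HIT. Cache (old->new): [4 59 84]
  16. access 59: HIT. Cache (old->new): [4 59 84]
  17. access 59: HIT. Cache (old->new): [4 59 84]
  18. access 84: HIT. Cache (old->new): [4 59 84]
  19. access 59: HIT. Cache (old->new): [4 59 84]
  20. access 59: HIT. Cache (old->new): [4 59 84]
  21. access 59: HIT. Cache (old->new): [4 59 84]
  22. access 81: MISS, evict 4. Cache (old->new): [59 84 81]
  23. access 4: MISS, evict 59. Cache (old->new): [84 81 4]
  24. access 81: HIT. Cache (old->new): [84 81 4]
  25. access 59: MISS, evict 84. Cache (old->new): [81 4 59]
  26. access 4: HIT. Cache (old->new): [81 4 59]
  27. access 81: HIT. Cache (old->new): [81 4 59]
  28. access 81: HIT. Cache (old->new): [81 4 59]
  29. access 81: HIT. Cache (old->new): [81 4 59]
  30. access 59: HIT. Cache (old->new): [81 4 59]
  31. access 81: HIT. Cache (old->new): [81 4 59]
  32. access 81: HIT. Cache (old->new): [81 4 59]
  33. access 81: HIT. Cache (old->new): [81 4 59]
Total: 24 hits, 9 misses, 6 evictions

Answer: 81 4 59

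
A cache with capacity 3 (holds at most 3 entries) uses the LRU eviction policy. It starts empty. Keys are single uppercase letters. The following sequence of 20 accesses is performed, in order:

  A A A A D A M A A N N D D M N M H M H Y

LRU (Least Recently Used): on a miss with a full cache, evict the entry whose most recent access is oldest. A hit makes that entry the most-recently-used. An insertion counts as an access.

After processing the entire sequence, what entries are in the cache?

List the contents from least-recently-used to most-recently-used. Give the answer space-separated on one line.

Answer: M H Y

Derivation:
LRU simulation (capacity=3):
  1. access A: MISS. Cache (LRU->MRU): [A]
  2. access A: HIT. Cache (LRU->MRU): [A]
  3. access A: HIT. Cache (LRU->MRU): [A]
  4. access A: HIT. Cache (LRU->MRU): [A]
  5. access D: MISS. Cache (LRU->MRU): [A D]
  6. access A: HIT. Cache (LRU->MRU): [D A]
  7. access M: MISS. Cache (LRU->MRU): [D A M]
  8. access A: HIT. Cache (LRU->MRU): [D M A]
  9. access A: HIT. Cache (LRU->MRU): [D M A]
  10. access N: MISS, evict D. Cache (LRU->MRU): [M A N]
  11. access N: HIT. Cache (LRU->MRU): [M A N]
  12. access D: MISS, evict M. Cache (LRU->MRU): [A N D]
  13. access D: HIT. Cache (LRU->MRU): [A N D]
  14. access M: MISS, evict A. Cache (LRU->MRU): [N D M]
  15. access N: HIT. Cache (LRU->MRU): [D M N]
  16. access M: HIT. Cache (LRU->MRU): [D N M]
  17. access H: MISS, evict D. Cache (LRU->MRU): [N M H]
  18. access M: HIT. Cache (LRU->MRU): [N H M]
  19. access H: HIT. Cache (LRU->MRU): [N M H]
  20. access Y: MISS, evict N. Cache (LRU->MRU): [M H Y]
Total: 12 hits, 8 misses, 5 evictions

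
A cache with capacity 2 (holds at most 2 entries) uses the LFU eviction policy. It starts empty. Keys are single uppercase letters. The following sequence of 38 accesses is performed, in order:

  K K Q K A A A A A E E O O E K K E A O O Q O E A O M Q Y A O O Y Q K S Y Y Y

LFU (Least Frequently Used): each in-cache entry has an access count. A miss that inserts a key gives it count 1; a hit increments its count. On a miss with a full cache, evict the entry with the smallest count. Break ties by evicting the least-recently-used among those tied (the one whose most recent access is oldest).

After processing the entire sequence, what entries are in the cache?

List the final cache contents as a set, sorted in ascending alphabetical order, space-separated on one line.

Answer: A Y

Derivation:
LFU simulation (capacity=2):
  1. access K: MISS. Cache: [K(c=1)]
  2. access K: HIT, count now 2. Cache: [K(c=2)]
  3. access Q: MISS. Cache: [Q(c=1) K(c=2)]
  4. access K: HIT, count now 3. Cache: [Q(c=1) K(c=3)]
  5. access A: MISS, evict Q(c=1). Cache: [A(c=1) K(c=3)]
  6. access A: HIT, count now 2. Cache: [A(c=2) K(c=3)]
  7. access A: HIT, count now 3. Cache: [K(c=3) A(c=3)]
  8. access A: HIT, count now 4. Cache: [K(c=3) A(c=4)]
  9. access A: HIT, count now 5. Cache: [K(c=3) A(c=5)]
  10. access E: MISS, evict K(c=3). Cache: [E(c=1) A(c=5)]
  11. access E: HIT, count now 2. Cache: [E(c=2) A(c=5)]
  12. access O: MISS, evict E(c=2). Cache: [O(c=1) A(c=5)]
  13. access O: HIT, count now 2. Cache: [O(c=2) A(c=5)]
  14. access E: MISS, evict O(c=2). Cache: [E(c=1) A(c=5)]
  15. access K: MISS, evict E(c=1). Cache: [K(c=1) A(c=5)]
  16. access K: HIT, count now 2. Cache: [K(c=2) A(c=5)]
  17. access E: MISS, evict K(c=2). Cache: [E(c=1) A(c=5)]
  18. access A: HIT, count now 6. Cache: [E(c=1) A(c=6)]
  19. access O: MISS, evict E(c=1). Cache: [O(c=1) A(c=6)]
  20. access O: HIT, count now 2. Cache: [O(c=2) A(c=6)]
  21. access Q: MISS, evict O(c=2). Cache: [Q(c=1) A(c=6)]
  22. access O: MISS, evict Q(c=1). Cache: [O(c=1) A(c=6)]
  23. access E: MISS, evict O(c=1). Cache: [E(c=1) A(c=6)]
  24. access A: HIT, count now 7. Cache: [E(c=1) A(c=7)]
  25. access O: MISS, evict E(c=1). Cache: [O(c=1) A(c=7)]
  26. access M: MISS, evict O(c=1). Cache: [M(c=1) A(c=7)]
  27. access Q: MISS, evict M(c=1). Cache: [Q(c=1) A(c=7)]
  28. access Y: MISS, evict Q(c=1). Cache: [Y(c=1) A(c=7)]
  29. access A: HIT, count now 8. Cache: [Y(c=1) A(c=8)]
  30. access O: MISS, evict Y(c=1). Cache: [O(c=1) A(c=8)]
  31. access O: HIT, count now 2. Cache: [O(c=2) A(c=8)]
  32. access Y: MISS, evict O(c=2). Cache: [Y(c=1) A(c=8)]
  33. access Q: MISS, evict Y(c=1). Cache: [Q(c=1) A(c=8)]
  34. access K: MISS, evict Q(c=1). Cache: [K(c=1) A(c=8)]
  35. access S: MISS, evict K(c=1). Cache: [S(c=1) A(c=8)]
  36. access Y: MISS, evict S(c=1). Cache: [Y(c=1) A(c=8)]
  37. access Y: HIT, count now 2. Cache: [Y(c=2) A(c=8)]
  38. access Y: HIT, count now 3. Cache: [Y(c=3) A(c=8)]
Total: 16 hits, 22 misses, 20 evictions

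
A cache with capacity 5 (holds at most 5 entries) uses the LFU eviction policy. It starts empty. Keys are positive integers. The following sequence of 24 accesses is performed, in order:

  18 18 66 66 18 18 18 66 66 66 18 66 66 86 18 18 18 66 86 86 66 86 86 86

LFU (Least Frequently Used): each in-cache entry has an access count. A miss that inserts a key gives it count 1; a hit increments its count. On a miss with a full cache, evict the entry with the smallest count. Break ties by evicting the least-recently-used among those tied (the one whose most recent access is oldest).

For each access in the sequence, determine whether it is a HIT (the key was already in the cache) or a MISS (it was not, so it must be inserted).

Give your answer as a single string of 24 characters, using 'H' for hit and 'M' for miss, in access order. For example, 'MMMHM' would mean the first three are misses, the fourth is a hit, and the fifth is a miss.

LFU simulation (capacity=5):
  1. access 18: MISS. Cache: [18(c=1)]
  2. access 18: HIT, count now 2. Cache: [18(c=2)]
  3. access 66: MISS. Cache: [66(c=1) 18(c=2)]
  4. access 66: HIT, count now 2. Cache: [18(c=2) 66(c=2)]
  5. access 18: HIT, count now 3. Cache: [66(c=2) 18(c=3)]
  6. access 18: HIT, count now 4. Cache: [66(c=2) 18(c=4)]
  7. access 18: HIT, count now 5. Cache: [66(c=2) 18(c=5)]
  8. access 66: HIT, count now 3. Cache: [66(c=3) 18(c=5)]
  9. access 66: HIT, count now 4. Cache: [66(c=4) 18(c=5)]
  10. access 66: HIT, count now 5. Cache: [18(c=5) 66(c=5)]
  11. access 18: HIT, count now 6. Cache: [66(c=5) 18(c=6)]
  12. access 66: HIT, count now 6. Cache: [18(c=6) 66(c=6)]
  13. access 66: HIT, count now 7. Cache: [18(c=6) 66(c=7)]
  14. access 86: MISS. Cache: [86(c=1) 18(c=6) 66(c=7)]
  15. access 18: HIT, count now 7. Cache: [86(c=1) 66(c=7) 18(c=7)]
  16. access 18: HIT, count now 8. Cache: [86(c=1) 66(c=7) 18(c=8)]
  17. access 18: HIT, count now 9. Cache: [86(c=1) 66(c=7) 18(c=9)]
  18. access 66: HIT, count now 8. Cache: [86(c=1) 66(c=8) 18(c=9)]
  19. access 86: HIT, count now 2. Cache: [86(c=2) 66(c=8) 18(c=9)]
  20. access 86: HIT, count now 3. Cache: [86(c=3) 66(c=8) 18(c=9)]
  21. access 66: HIT, count now 9. Cache: [86(c=3) 18(c=9) 66(c=9)]
  22. access 86: HIT, count now 4. Cache: [86(c=4) 18(c=9) 66(c=9)]
  23. access 86: HIT, count now 5. Cache: [86(c=5) 18(c=9) 66(c=9)]
  24. access 86: HIT, count now 6. Cache: [86(c=6) 18(c=9) 66(c=9)]
Total: 21 hits, 3 misses, 0 evictions

Answer: MHMHHHHHHHHHHMHHHHHHHHHH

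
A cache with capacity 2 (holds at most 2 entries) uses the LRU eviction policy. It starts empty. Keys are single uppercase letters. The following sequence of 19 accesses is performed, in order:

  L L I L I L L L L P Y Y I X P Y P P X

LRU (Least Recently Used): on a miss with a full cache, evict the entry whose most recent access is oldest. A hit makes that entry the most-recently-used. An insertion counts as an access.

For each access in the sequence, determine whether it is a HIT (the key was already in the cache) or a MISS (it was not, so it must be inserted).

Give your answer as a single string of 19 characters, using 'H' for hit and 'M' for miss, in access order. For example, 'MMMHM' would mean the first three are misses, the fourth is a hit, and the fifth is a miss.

Answer: MHMHHHHHHMMHMMMMHHM

Derivation:
LRU simulation (capacity=2):
  1. access L: MISS. Cache (LRU->MRU): [L]
  2. access L: HIT. Cache (LRU->MRU): [L]
  3. access I: MISS. Cache (LRU->MRU): [L I]
  4. access L: HIT. Cache (LRU->MRU): [I L]
  5. access I: HIT. Cache (LRU->MRU): [L I]
  6. access L: HIT. Cache (LRU->MRU): [I L]
  7. access L: HIT. Cache (LRU->MRU): [I L]
  8. access L: HIT. Cache (LRU->MRU): [I L]
  9. access L: HIT. Cache (LRU->MRU): [I L]
  10. access P: MISS, evict I. Cache (LRU->MRU): [L P]
  11. access Y: MISS, evict L. Cache (LRU->MRU): [P Y]
  12. access Y: HIT. Cache (LRU->MRU): [P Y]
  13. access I: MISS, evict P. Cache (LRU->MRU): [Y I]
  14. access X: MISS, evict Y. Cache (LRU->MRU): [I X]
  15. access P: MISS, evict I. Cache (LRU->MRU): [X P]
  16. access Y: MISS, evict X. Cache (LRU->MRU): [P Y]
  17. access P: HIT. Cache (LRU->MRU): [Y P]
  18. access P: HIT. Cache (LRU->MRU): [Y P]
  19. access X: MISS, evict Y. Cache (LRU->MRU): [P X]
Total: 10 hits, 9 misses, 7 evictions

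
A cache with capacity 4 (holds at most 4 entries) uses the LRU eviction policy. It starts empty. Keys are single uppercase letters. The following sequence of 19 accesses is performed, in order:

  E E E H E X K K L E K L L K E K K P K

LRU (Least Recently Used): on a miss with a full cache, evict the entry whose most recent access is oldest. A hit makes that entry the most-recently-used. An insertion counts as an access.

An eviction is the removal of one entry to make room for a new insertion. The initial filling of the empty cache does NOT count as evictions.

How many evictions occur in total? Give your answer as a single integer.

LRU simulation (capacity=4):
  1. access E: MISS. Cache (LRU->MRU): [E]
  2. access E: HIT. Cache (LRU->MRU): [E]
  3. access E: HIT. Cache (LRU->MRU): [E]
  4. access H: MISS. Cache (LRU->MRU): [E H]
  5. access E: HIT. Cache (LRU->MRU): [H E]
  6. access X: MISS. Cache (LRU->MRU): [H E X]
  7. access K: MISS. Cache (LRU->MRU): [H E X K]
  8. access K: HIT. Cache (LRU->MRU): [H E X K]
  9. access L: MISS, evict H. Cache (LRU->MRU): [E X K L]
  10. access E: HIT. Cache (LRU->MRU): [X K L E]
  11. access K: HIT. Cache (LRU->MRU): [X L E K]
  12. access L: HIT. Cache (LRU->MRU): [X E K L]
  13. access L: HIT. Cache (LRU->MRU): [X E K L]
  14. access K: HIT. Cache (LRU->MRU): [X E L K]
  15. access E: HIT. Cache (LRU->MRU): [X L K E]
  16. access K: HIT. Cache (LRU->MRU): [X L E K]
  17. access K: HIT. Cache (LRU->MRU): [X L E K]
  18. access P: MISS, evict X. Cache (LRU->MRU): [L E K P]
  19. access K: HIT. Cache (LRU->MRU): [L E P K]
Total: 13 hits, 6 misses, 2 evictions

Answer: 2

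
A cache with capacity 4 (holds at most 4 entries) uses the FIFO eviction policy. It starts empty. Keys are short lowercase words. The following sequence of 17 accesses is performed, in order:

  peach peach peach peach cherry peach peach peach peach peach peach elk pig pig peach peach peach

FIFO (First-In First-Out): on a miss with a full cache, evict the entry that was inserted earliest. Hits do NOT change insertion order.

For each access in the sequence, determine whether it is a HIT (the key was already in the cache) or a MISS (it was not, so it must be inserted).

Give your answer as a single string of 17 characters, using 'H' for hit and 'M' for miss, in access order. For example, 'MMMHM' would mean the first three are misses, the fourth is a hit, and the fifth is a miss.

Answer: MHHHMHHHHHHMMHHHH

Derivation:
FIFO simulation (capacity=4):
  1. access peach: MISS. Cache (old->new): [peach]
  2. access peach: HIT. Cache (old->new): [peach]
  3. access peach: HIT. Cache (old->new): [peach]
  4. access peach: HIT. Cache (old->new): [peach]
  5. access cherry: MISS. Cache (old->new): [peach cherry]
  6. access peach: HIT. Cache (old->new): [peach cherry]
  7. access peach: HIT. Cache (old->new): [peach cherry]
  8. access peach: HIT. Cache (old->new): [peach cherry]
  9. access peach: HIT. Cache (old->new): [peach cherry]
  10. access peach: HIT. Cache (old->new): [peach cherry]
  11. access peach: HIT. Cache (old->new): [peach cherry]
  12. access elk: MISS. Cache (old->new): [peach cherry elk]
  13. access pig: MISS. Cache (old->new): [peach cherry elk pig]
  14. access pig: HIT. Cache (old->new): [peach cherry elk pig]
  15. access peach: HIT. Cache (old->new): [peach cherry elk pig]
  16. access peach: HIT. Cache (old->new): [peach cherry elk pig]
  17. access peach: HIT. Cache (old->new): [peach cherry elk pig]
Total: 13 hits, 4 misses, 0 evictions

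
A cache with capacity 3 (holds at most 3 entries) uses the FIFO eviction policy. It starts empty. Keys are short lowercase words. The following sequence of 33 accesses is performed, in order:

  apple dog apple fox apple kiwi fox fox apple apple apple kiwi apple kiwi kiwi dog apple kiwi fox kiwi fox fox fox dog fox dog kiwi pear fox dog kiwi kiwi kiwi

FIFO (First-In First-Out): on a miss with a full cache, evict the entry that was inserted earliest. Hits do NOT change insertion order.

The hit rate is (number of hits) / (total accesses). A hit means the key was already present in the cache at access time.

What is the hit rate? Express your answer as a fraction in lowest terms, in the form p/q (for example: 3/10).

FIFO simulation (capacity=3):
  1. access apple: MISS. Cache (old->new): [apple]
  2. access dog: MISS. Cache (old->new): [apple dog]
  3. access apple: HIT. Cache (old->new): [apple dog]
  4. access fox: MISS. Cache (old->new): [apple dog fox]
  5. access apple: HIT. Cache (old->new): [apple dog fox]
  6. access kiwi: MISS, evict apple. Cache (old->new): [dog fox kiwi]
  7. access fox: HIT. Cache (old->new): [dog fox kiwi]
  8. access fox: HIT. Cache (old->new): [dog fox kiwi]
  9. access apple: MISS, evict dog. Cache (old->new): [fox kiwi apple]
  10. access apple: HIT. Cache (old->new): [fox kiwi apple]
  11. access apple: HIT. Cache (old->new): [fox kiwi apple]
  12. access kiwi: HIT. Cache (old->new): [fox kiwi apple]
  13. access apple: HIT. Cache (old->new): [fox kiwi apple]
  14. access kiwi: HIT. Cache (old->new): [fox kiwi apple]
  15. access kiwi: HIT. Cache (old->new): [fox kiwi apple]
  16. access dog: MISS, evict fox. Cache (old->new): [kiwi apple dog]
  17. access apple: HIT. Cache (old->new): [kiwi apple dog]
  18. access kiwi: HIT. Cache (old->new): [kiwi apple dog]
  19. access fox: MISS, evict kiwi. Cache (old->new): [apple dog fox]
  20. access kiwi: MISS, evict apple. Cache (old->new): [dog fox kiwi]
  21. access fox: HIT. Cache (old->new): [dog fox kiwi]
  22. access fox: HIT. Cache (old->new): [dog fox kiwi]
  23. access fox: HIT. Cache (old->new): [dog fox kiwi]
  24. access dog: HIT. Cache (old->new): [dog fox kiwi]
  25. access fox: HIT. Cache (old->new): [dog fox kiwi]
  26. access dog: HIT. Cache (old->new): [dog fox kiwi]
  27. access kiwi: HIT. Cache (old->new): [dog fox kiwi]
  28. access pear: MISS, evict dog. Cache (old->new): [fox kiwi pear]
  29. access fox: HIT. Cache (old->new): [fox kiwi pear]
  30. access dog: MISS, evict fox. Cache (old->new): [kiwi pear dog]
  31. access kiwi: HIT. Cache (old->new): [kiwi pear dog]
  32. access kiwi: HIT. Cache (old->new): [kiwi pear dog]
  33. access kiwi: HIT. Cache (old->new): [kiwi pear dog]
Total: 23 hits, 10 misses, 7 evictions

Hit rate = 23/33

Answer: 23/33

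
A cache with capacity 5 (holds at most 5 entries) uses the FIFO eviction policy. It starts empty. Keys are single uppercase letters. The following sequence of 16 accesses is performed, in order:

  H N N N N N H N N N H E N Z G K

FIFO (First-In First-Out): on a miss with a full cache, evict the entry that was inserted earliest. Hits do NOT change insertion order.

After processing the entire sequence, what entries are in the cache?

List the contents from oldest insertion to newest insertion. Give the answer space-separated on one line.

FIFO simulation (capacity=5):
  1. access H: MISS. Cache (old->new): [H]
  2. access N: MISS. Cache (old->new): [H N]
  3. access N: HIT. Cache (old->new): [H N]
  4. access N: HIT. Cache (old->new): [H N]
  5. access N: HIT. Cache (old->new): [H N]
  6. access N: HIT. Cache (old->new): [H N]
  7. access H: HIT. Cache (old->new): [H N]
  8. access N: HIT. Cache (old->new): [H N]
  9. access N: HIT. Cache (old->new): [H N]
  10. access N: HIT. Cache (old->new): [H N]
  11. access H: HIT. Cache (old->new): [H N]
  12. access E: MISS. Cache (old->new): [H N E]
  13. access N: HIT. Cache (old->new): [H N E]
  14. access Z: MISS. Cache (old->new): [H N E Z]
  15. access G: MISS. Cache (old->new): [H N E Z G]
  16. access K: MISS, evict H. Cache (old->new): [N E Z G K]
Total: 10 hits, 6 misses, 1 evictions

Answer: N E Z G K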